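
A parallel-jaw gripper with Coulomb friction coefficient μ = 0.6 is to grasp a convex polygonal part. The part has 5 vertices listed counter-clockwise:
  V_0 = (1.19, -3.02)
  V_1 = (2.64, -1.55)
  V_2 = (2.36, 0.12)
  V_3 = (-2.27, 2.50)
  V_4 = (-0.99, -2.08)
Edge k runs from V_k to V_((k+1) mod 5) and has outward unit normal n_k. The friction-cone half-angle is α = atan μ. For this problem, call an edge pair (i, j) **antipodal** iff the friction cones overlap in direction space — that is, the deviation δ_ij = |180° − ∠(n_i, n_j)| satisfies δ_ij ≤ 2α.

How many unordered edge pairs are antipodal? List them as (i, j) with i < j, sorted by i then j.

α = atan 0.6 = 30.96°;  2α = 61.93°
n_0 = (+0.7119, -0.7022)
n_1 = (+0.9862, +0.1654)
n_2 = (+0.4572, +0.8894)
n_3 = (-0.9631, -0.2692)
n_4 = (-0.3960, -0.9183)
  (0,1): δ = 125.87°  ·
  (0,2): δ = 72.60°  ·
  (0,3): δ = 60.22°  ✓
  (0,4): δ = 111.28°  ·
  (1,2): δ = 126.72°  ·
  (1,3): δ = 6.10°  ✓
  (1,4): δ = 57.16°  ✓
  (2,3): δ = 47.18°  ✓
  (2,4): δ = 3.88°  ✓
  (3,4): δ = 128.94°  ·
antipodal pairs: 5

count = 5; pairs: (0,3), (1,3), (1,4), (2,3), (2,4)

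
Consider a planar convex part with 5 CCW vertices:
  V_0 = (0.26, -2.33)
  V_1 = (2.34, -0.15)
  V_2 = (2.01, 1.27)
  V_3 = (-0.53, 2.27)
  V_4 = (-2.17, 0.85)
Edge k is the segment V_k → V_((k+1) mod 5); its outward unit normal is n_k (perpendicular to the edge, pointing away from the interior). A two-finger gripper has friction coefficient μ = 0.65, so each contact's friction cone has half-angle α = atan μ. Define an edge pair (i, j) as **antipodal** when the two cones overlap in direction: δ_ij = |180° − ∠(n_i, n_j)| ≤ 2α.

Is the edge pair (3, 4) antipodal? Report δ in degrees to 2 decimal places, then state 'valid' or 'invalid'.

δ = 93.50°, invalid

α = atan 0.65 = 33.02°;  2α = 66.05°
edge 3: e_3 = (-1.64, -1.42);  n_3 = (-0.6546, +0.7560)
edge 4: e_4 = (+2.43, -3.18);  n_4 = (-0.7946, -0.6072)
∠(n_3, n_4) = 86.50°
δ = |180° − 86.50°| = 93.50°
93.50° > 2α = 66.05°  →  invalid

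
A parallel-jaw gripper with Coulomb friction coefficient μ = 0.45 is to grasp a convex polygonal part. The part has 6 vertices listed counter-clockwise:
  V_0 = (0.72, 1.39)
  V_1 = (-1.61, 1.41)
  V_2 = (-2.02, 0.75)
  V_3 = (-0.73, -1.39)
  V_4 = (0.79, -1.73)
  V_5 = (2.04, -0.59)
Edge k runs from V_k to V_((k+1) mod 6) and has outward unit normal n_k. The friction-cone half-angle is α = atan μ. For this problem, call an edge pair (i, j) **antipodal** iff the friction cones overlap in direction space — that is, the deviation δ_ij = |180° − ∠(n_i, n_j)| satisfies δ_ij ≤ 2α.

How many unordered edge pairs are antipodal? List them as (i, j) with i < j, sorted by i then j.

α = atan 0.45 = 24.23°;  2α = 48.46°
n_0 = (+0.0086, +1.0000)
n_1 = (-0.8494, +0.5277)
n_2 = (-0.8564, -0.5163)
n_3 = (-0.2183, -0.9759)
n_4 = (+0.6738, -0.7389)
n_5 = (+0.8321, +0.5547)
  (0,1): δ = 121.36°  ·
  (0,2): δ = 58.43°  ·
  (0,3): δ = 12.12°  ✓
  (0,4): δ = 42.86°  ✓
  (0,5): δ = 124.18°  ·
  (1,2): δ = 117.07°  ·
  (1,3): δ = 70.76°  ·
  (1,4): δ = 15.79°  ✓
  (1,5): δ = 65.54°  ·
  (2,3): δ = 133.69°  ·
  (2,4): δ = 78.72°  ·
  (2,5): δ = 2.61°  ✓
  (3,4): δ = 125.03°  ·
  (3,5): δ = 43.70°  ✓
  (4,5): δ = 98.67°  ·
antipodal pairs: 5

count = 5; pairs: (0,3), (0,4), (1,4), (2,5), (3,5)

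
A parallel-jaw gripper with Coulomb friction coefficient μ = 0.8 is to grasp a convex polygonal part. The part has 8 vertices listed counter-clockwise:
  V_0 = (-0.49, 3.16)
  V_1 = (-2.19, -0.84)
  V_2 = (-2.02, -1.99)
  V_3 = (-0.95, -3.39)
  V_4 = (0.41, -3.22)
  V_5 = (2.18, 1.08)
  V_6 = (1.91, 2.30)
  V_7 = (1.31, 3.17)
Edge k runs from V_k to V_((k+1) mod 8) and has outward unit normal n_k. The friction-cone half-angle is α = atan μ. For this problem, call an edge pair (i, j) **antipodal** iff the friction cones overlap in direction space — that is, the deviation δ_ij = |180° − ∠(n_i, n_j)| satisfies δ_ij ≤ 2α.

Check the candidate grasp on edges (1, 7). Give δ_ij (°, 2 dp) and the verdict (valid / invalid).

α = atan 0.8 = 38.66°;  2α = 77.32°
edge 1: e_1 = (+0.17, -1.15);  n_1 = (-0.9892, -0.1462)
edge 7: e_7 = (-1.80, -0.01);  n_7 = (-0.0056, +1.0000)
∠(n_1, n_7) = 98.09°
δ = |180° − 98.09°| = 81.91°
81.91° > 2α = 77.32°  →  invalid

δ = 81.91°, invalid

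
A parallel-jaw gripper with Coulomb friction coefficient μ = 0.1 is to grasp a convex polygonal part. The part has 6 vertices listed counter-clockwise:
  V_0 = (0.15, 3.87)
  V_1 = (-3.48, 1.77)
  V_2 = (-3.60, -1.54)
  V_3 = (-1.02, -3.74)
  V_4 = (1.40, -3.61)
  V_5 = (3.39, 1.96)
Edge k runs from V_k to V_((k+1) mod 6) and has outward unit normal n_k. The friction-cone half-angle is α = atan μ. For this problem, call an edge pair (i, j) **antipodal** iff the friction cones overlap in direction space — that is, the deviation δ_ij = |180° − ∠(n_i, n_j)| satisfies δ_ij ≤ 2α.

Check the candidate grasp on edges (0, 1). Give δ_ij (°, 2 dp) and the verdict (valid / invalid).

δ = 122.13°, invalid

α = atan 0.1 = 5.71°;  2α = 11.42°
edge 0: e_0 = (-3.63, -2.10);  n_0 = (-0.5008, +0.8656)
edge 1: e_1 = (-0.12, -3.31);  n_1 = (-0.9993, +0.0362)
∠(n_0, n_1) = 57.87°
δ = |180° − 57.87°| = 122.13°
122.13° > 2α = 11.42°  →  invalid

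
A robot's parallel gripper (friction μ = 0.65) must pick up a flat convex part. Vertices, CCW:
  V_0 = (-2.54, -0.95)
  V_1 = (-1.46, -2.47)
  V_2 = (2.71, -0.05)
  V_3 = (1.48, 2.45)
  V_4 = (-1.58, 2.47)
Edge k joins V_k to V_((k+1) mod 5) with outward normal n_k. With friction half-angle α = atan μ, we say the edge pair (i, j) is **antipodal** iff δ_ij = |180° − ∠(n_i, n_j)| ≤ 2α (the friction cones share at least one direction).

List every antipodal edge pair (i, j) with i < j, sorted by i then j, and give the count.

α = atan 0.65 = 33.02°;  2α = 66.05°
n_0 = (-0.8152, -0.5792)
n_1 = (+0.5019, -0.8649)
n_2 = (+0.8973, +0.4415)
n_3 = (+0.0065, +1.0000)
n_4 = (-0.9628, +0.2703)
  (0,1): δ = 95.27°  ·
  (0,2): δ = 9.20°  ✓
  (0,3): δ = 54.23°  ✓
  (0,4): δ = 128.93°  ·
  (1,2): δ = 93.93°  ·
  (1,3): δ = 30.50°  ✓
  (1,4): δ = 44.19°  ✓
  (2,3): δ = 116.57°  ·
  (2,4): δ = 41.88°  ✓
  (3,4): δ = 105.31°  ·
antipodal pairs: 5

count = 5; pairs: (0,2), (0,3), (1,3), (1,4), (2,4)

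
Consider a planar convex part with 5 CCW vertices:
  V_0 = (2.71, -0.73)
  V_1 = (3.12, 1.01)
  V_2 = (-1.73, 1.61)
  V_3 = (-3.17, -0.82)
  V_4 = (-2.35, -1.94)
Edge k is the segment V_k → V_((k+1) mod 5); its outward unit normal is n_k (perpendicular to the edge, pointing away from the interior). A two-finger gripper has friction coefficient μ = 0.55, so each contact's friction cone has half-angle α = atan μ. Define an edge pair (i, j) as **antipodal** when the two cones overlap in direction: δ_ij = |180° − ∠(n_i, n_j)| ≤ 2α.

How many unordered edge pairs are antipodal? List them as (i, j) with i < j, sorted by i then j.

count = 5; pairs: (0,2), (0,3), (1,3), (1,4), (2,4)

α = atan 0.55 = 28.81°;  2α = 57.62°
n_0 = (+0.9733, -0.2294)
n_1 = (+0.1228, +0.9924)
n_2 = (-0.8603, +0.5098)
n_3 = (-0.8069, -0.5907)
n_4 = (+0.2326, -0.9726)
  (0,1): δ = 83.79°  ·
  (0,2): δ = 17.39°  ✓
  (0,3): δ = 49.47°  ✓
  (0,4): δ = 116.71°  ·
  (1,2): δ = 113.60°  ·
  (1,3): δ = 46.74°  ✓
  (1,4): δ = 20.50°  ✓
  (2,3): δ = 113.14°  ·
  (2,4): δ = 45.90°  ✓
  (3,4): δ = 112.76°  ·
antipodal pairs: 5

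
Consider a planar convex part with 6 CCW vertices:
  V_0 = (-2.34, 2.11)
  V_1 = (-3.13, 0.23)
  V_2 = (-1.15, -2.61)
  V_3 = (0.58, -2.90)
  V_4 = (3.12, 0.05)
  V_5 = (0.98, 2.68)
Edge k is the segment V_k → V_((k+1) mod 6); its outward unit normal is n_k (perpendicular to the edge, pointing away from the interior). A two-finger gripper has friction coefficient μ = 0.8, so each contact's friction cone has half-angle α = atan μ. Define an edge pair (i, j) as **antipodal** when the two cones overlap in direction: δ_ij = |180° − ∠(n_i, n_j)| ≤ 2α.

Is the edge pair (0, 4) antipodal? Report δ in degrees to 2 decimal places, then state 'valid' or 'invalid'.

δ = 61.93°, valid

α = atan 0.8 = 38.66°;  2α = 77.32°
edge 0: e_0 = (-0.79, -1.88);  n_0 = (-0.9219, +0.3874)
edge 4: e_4 = (-2.14, +2.63);  n_4 = (+0.7757, +0.6311)
∠(n_0, n_4) = 118.07°
δ = |180° − 118.07°| = 61.93°
61.93° ≤ 2α = 77.32°  →  valid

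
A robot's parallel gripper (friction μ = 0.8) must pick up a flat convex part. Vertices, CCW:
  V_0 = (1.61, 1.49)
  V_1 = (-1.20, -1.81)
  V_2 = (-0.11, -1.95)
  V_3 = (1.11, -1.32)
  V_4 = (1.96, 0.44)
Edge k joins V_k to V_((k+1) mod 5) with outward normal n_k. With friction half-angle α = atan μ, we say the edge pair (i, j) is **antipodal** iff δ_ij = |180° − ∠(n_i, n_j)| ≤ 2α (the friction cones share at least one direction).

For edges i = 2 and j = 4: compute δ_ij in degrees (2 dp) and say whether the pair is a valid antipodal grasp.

α = atan 0.8 = 38.66°;  2α = 77.32°
edge 2: e_2 = (+1.22, +0.63);  n_2 = (+0.4588, -0.8885)
edge 4: e_4 = (-0.35, +1.05);  n_4 = (+0.9487, +0.3162)
∠(n_2, n_4) = 81.12°
δ = |180° − 81.12°| = 98.88°
98.88° > 2α = 77.32°  →  invalid

δ = 98.88°, invalid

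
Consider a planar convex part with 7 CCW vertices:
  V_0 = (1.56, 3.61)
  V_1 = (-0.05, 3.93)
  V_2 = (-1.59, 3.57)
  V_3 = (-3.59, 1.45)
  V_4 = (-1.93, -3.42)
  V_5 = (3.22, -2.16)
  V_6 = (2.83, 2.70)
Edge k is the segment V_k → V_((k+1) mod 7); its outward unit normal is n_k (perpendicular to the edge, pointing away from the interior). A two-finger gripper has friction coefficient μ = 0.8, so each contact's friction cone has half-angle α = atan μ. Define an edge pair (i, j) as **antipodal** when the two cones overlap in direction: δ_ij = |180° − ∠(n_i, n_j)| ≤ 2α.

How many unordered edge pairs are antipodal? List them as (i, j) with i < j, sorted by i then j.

α = atan 0.8 = 38.66°;  2α = 77.32°
n_0 = (+0.1949, +0.9808)
n_1 = (-0.2276, +0.9737)
n_2 = (-0.7274, +0.6862)
n_3 = (-0.9465, -0.3226)
n_4 = (+0.2377, -0.9714)
n_5 = (+0.9968, +0.0800)
n_6 = (+0.5824, +0.8129)
  (0,1): δ = 155.60°  ·
  (0,2): δ = 122.09°  ·
  (0,3): δ = 59.94°  ✓
  (0,4): δ = 24.99°  ✓
  (0,5): δ = 105.83°  ·
  (0,6): δ = 155.62°  ·
  (1,2): δ = 146.49°  ·
  (1,3): δ = 84.34°  ·
  (1,4): δ = 0.59°  ✓
  (1,5): δ = 81.43°  ·
  (1,6): δ = 131.22°  ·
  (2,3): δ = 117.85°  ·
  (2,4): δ = 32.92°  ✓
  (2,5): δ = 47.92°  ✓
  (2,6): δ = 97.71°  ·
  (3,4): δ = 95.07°  ·
  (3,5): δ = 14.23°  ✓
  (3,6): δ = 35.55°  ✓
  (4,5): δ = 99.16°  ·
  (4,6): δ = 49.37°  ✓
  (5,6): δ = 130.21°  ·
antipodal pairs: 8

count = 8; pairs: (0,3), (0,4), (1,4), (2,4), (2,5), (3,5), (3,6), (4,6)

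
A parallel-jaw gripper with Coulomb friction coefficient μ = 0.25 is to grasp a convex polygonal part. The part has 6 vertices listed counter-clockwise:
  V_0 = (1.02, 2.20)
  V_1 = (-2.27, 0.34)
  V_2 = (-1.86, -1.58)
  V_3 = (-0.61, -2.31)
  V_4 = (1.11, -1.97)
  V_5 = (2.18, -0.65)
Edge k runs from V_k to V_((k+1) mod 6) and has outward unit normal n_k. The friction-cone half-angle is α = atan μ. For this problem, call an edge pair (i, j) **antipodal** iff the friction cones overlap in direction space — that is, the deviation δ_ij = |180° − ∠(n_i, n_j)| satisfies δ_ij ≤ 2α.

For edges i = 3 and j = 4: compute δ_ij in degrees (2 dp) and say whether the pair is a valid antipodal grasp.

α = atan 0.25 = 14.04°;  2α = 28.07°
edge 3: e_3 = (+1.72, +0.34);  n_3 = (+0.1939, -0.9810)
edge 4: e_4 = (+1.07, +1.32);  n_4 = (+0.7768, -0.6297)
∠(n_3, n_4) = 39.79°
δ = |180° − 39.79°| = 140.21°
140.21° > 2α = 28.07°  →  invalid

δ = 140.21°, invalid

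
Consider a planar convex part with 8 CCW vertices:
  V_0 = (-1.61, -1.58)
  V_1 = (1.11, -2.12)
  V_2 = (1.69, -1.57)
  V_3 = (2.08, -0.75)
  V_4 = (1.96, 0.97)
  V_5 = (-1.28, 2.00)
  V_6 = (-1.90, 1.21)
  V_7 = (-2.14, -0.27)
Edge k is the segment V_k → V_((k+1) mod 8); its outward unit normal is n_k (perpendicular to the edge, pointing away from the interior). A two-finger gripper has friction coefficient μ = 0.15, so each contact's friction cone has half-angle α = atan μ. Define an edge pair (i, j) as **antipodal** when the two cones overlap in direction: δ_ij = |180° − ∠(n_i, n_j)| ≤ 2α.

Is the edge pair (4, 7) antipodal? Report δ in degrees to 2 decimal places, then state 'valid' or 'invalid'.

δ = 50.34°, invalid

α = atan 0.15 = 8.53°;  2α = 17.06°
edge 4: e_4 = (-3.24, +1.03);  n_4 = (+0.3030, +0.9530)
edge 7: e_7 = (+0.53, -1.31);  n_7 = (-0.9270, -0.3750)
∠(n_4, n_7) = 129.66°
δ = |180° − 129.66°| = 50.34°
50.34° > 2α = 17.06°  →  invalid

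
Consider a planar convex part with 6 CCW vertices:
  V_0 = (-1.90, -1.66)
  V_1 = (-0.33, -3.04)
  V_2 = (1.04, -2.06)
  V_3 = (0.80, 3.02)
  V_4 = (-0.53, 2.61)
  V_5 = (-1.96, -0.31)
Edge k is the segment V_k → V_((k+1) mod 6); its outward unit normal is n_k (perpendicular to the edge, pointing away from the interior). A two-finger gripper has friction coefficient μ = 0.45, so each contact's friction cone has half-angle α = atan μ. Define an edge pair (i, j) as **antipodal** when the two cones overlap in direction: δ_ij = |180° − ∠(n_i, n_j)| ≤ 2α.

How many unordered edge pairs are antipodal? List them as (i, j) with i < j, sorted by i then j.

α = atan 0.45 = 24.23°;  2α = 48.46°
n_0 = (-0.6602, -0.7511)
n_1 = (+0.5818, -0.8133)
n_2 = (+0.9989, +0.0472)
n_3 = (-0.2946, +0.9556)
n_4 = (-0.8981, +0.4398)
n_5 = (-0.9990, -0.0444)
  (0,1): δ = 103.11°  ·
  (0,2): δ = 45.98°  ✓
  (0,3): δ = 58.45°  ·
  (0,4): δ = 105.22°  ·
  (0,5): δ = 133.86°  ·
  (1,2): δ = 122.87°  ·
  (1,3): δ = 18.44°  ✓
  (1,4): δ = 28.33°  ✓
  (1,5): δ = 56.97°  ·
  (2,3): δ = 75.57°  ·
  (2,4): δ = 28.80°  ✓
  (2,5): δ = 0.16°  ✓
  (3,4): δ = 133.23°  ·
  (3,5): δ = 104.59°  ·
  (4,5): δ = 151.36°  ·
antipodal pairs: 5

count = 5; pairs: (0,2), (1,3), (1,4), (2,4), (2,5)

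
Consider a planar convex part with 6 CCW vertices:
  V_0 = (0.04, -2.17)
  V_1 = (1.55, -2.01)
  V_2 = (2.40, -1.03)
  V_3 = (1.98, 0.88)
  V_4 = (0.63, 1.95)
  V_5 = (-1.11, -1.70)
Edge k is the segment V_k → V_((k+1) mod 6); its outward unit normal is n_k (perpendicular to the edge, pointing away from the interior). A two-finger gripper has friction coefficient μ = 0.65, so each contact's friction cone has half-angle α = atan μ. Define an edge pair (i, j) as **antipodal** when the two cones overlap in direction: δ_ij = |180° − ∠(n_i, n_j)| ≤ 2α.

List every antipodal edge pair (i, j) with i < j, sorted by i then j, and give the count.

α = atan 0.65 = 33.02°;  2α = 66.05°
n_0 = (+0.1054, -0.9944)
n_1 = (+0.7554, -0.6552)
n_2 = (+0.9767, +0.2148)
n_3 = (+0.6211, +0.7837)
n_4 = (-0.9027, +0.4303)
n_5 = (-0.3783, -0.9257)
  (0,1): δ = 136.99°  ·
  (0,2): δ = 83.65°  ·
  (0,3): δ = 44.45°  ✓
  (0,4): δ = 58.46°  ✓
  (0,5): δ = 151.72°  ·
  (1,2): δ = 126.66°  ·
  (1,3): δ = 87.46°  ·
  (1,4): δ = 15.45°  ✓
  (1,5): δ = 108.71°  ·
  (2,3): δ = 140.80°  ·
  (2,4): δ = 37.89°  ✓
  (2,5): δ = 55.37°  ✓
  (3,4): δ = 77.09°  ·
  (3,5): δ = 16.17°  ✓
  (4,5): δ = 86.74°  ·
antipodal pairs: 6

count = 6; pairs: (0,3), (0,4), (1,4), (2,4), (2,5), (3,5)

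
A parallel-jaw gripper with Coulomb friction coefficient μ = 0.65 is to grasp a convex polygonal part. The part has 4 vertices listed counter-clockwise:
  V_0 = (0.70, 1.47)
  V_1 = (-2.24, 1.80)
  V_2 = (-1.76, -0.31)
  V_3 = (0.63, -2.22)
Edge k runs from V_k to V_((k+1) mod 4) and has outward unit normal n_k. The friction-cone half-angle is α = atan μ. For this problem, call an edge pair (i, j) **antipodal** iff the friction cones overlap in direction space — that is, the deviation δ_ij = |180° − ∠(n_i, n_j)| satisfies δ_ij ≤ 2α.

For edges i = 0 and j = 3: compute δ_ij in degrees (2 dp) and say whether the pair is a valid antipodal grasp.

δ = 95.32°, invalid

α = atan 0.65 = 33.02°;  2α = 66.05°
edge 0: e_0 = (-2.94, +0.33);  n_0 = (+0.1115, +0.9938)
edge 3: e_3 = (+0.07, +3.69);  n_3 = (+0.9998, -0.0190)
∠(n_0, n_3) = 84.68°
δ = |180° − 84.68°| = 95.32°
95.32° > 2α = 66.05°  →  invalid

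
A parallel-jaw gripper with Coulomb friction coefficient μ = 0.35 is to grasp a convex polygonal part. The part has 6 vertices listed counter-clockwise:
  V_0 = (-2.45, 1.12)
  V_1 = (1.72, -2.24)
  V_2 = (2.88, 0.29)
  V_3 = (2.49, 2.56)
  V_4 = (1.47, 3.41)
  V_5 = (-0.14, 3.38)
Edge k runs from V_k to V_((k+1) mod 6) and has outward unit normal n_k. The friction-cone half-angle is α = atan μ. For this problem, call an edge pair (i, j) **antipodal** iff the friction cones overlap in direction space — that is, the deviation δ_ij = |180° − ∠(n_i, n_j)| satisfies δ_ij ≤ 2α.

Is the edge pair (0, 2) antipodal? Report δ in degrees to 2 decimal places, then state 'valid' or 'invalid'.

α = atan 0.35 = 19.29°;  2α = 38.58°
edge 0: e_0 = (+4.17, -3.36);  n_0 = (-0.6274, -0.7787)
edge 2: e_2 = (-0.39, +2.27);  n_2 = (+0.9856, +0.1693)
∠(n_0, n_2) = 138.61°
δ = |180° − 138.61°| = 41.39°
41.39° > 2α = 38.58°  →  invalid

δ = 41.39°, invalid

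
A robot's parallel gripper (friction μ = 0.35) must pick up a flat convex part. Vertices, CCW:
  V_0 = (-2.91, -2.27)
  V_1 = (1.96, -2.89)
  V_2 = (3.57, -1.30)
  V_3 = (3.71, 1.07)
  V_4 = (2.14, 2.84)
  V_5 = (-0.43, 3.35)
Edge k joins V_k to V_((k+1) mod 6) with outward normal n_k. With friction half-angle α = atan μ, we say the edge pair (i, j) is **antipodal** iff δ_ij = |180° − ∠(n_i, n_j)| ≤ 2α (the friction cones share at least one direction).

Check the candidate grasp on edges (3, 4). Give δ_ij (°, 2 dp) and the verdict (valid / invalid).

δ = 142.80°, invalid

α = atan 0.35 = 19.29°;  2α = 38.58°
edge 3: e_3 = (-1.57, +1.77);  n_3 = (+0.7481, +0.6636)
edge 4: e_4 = (-2.57, +0.51);  n_4 = (+0.1946, +0.9809)
∠(n_3, n_4) = 37.20°
δ = |180° − 37.20°| = 142.80°
142.80° > 2α = 38.58°  →  invalid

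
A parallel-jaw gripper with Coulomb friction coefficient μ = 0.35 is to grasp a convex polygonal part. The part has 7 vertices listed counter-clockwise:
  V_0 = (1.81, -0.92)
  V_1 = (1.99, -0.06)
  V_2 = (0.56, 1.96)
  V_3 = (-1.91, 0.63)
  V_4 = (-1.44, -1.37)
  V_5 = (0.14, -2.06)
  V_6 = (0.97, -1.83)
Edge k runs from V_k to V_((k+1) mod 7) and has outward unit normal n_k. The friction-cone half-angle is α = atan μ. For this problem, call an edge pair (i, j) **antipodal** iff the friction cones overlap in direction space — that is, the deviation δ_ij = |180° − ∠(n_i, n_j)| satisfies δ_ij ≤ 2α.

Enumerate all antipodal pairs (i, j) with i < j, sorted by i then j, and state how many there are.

α = atan 0.35 = 19.29°;  2α = 38.58°
n_0 = (+0.9788, -0.2049)
n_1 = (+0.8162, +0.5778)
n_2 = (-0.4741, +0.8805)
n_3 = (-0.9735, -0.2288)
n_4 = (-0.4002, -0.9164)
n_5 = (+0.2670, -0.9637)
n_6 = (+0.7348, -0.6783)
  (0,1): δ = 132.88°  ·
  (0,2): δ = 49.88°  ·
  (0,3): δ = 25.05°  ✓
  (0,4): δ = 78.23°  ·
  (0,5): δ = 117.31°  ·
  (0,6): δ = 149.11°  ·
  (1,2): δ = 96.99°  ·
  (1,3): δ = 22.07°  ✓
  (1,4): δ = 31.11°  ✓
  (1,5): δ = 70.19°  ·
  (1,6): δ = 102.00°  ·
  (2,3): δ = 105.08°  ·
  (2,4): δ = 51.89°  ·
  (2,5): δ = 12.81°  ✓
  (2,6): δ = 18.99°  ✓
  (3,4): δ = 126.82°  ·
  (3,5): δ = 87.74°  ·
  (3,6): δ = 55.93°  ·
  (4,5): δ = 140.92°  ·
  (4,6): δ = 109.12°  ·
  (5,6): δ = 148.20°  ·
antipodal pairs: 5

count = 5; pairs: (0,3), (1,3), (1,4), (2,5), (2,6)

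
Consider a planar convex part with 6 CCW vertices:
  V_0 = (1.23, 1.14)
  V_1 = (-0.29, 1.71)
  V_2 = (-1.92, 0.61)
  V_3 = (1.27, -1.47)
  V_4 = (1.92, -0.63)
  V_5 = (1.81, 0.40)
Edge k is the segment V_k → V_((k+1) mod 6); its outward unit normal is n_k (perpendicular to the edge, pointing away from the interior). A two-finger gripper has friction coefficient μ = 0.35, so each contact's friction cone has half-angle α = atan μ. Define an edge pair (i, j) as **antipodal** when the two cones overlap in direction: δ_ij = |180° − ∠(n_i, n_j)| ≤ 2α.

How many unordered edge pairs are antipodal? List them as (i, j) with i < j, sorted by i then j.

count = 3; pairs: (0,2), (1,3), (2,5)

α = atan 0.35 = 19.29°;  2α = 38.58°
n_0 = (+0.3511, +0.9363)
n_1 = (-0.5594, +0.8289)
n_2 = (-0.5462, -0.8377)
n_3 = (+0.7909, -0.6120)
n_4 = (+0.9943, +0.1062)
n_5 = (+0.7871, +0.6169)
  (0,1): δ = 125.43°  ·
  (0,2): δ = 12.55°  ✓
  (0,3): δ = 72.82°  ·
  (0,4): δ = 116.65°  ·
  (0,5): δ = 148.64°  ·
  (1,2): δ = 67.12°  ·
  (1,3): δ = 18.25°  ✓
  (1,4): δ = 62.08°  ·
  (1,5): δ = 94.08°  ·
  (2,3): δ = 94.63°  ·
  (2,4): δ = 50.80°  ·
  (2,5): δ = 18.81°  ✓
  (3,4): δ = 136.17°  ·
  (3,5): δ = 104.18°  ·
  (4,5): δ = 148.01°  ·
antipodal pairs: 3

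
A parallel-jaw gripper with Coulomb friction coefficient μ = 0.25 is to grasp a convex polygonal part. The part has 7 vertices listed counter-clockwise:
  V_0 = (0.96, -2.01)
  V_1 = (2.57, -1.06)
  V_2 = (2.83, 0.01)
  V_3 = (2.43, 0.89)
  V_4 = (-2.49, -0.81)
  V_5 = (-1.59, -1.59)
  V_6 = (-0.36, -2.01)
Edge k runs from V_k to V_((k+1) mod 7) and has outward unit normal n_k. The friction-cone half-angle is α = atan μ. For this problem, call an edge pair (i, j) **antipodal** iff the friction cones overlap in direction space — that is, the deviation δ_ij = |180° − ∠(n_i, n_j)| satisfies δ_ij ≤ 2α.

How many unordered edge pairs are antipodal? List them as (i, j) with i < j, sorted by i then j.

α = atan 0.25 = 14.04°;  2α = 28.07°
n_0 = (+0.5082, -0.8612)
n_1 = (+0.9717, -0.2361)
n_2 = (+0.9104, +0.4138)
n_3 = (-0.3266, +0.9452)
n_4 = (-0.6549, -0.7557)
n_5 = (-0.3231, -0.9463)
n_6 = (+0.0000, -1.0000)
  (0,1): δ = 134.20°  ·
  (0,2): δ = 96.10°  ·
  (0,3): δ = 11.48°  ✓
  (0,4): δ = 108.54°  ·
  (0,5): δ = 130.60°  ·
  (0,6): δ = 149.46°  ·
  (1,2): δ = 141.90°  ·
  (1,3): δ = 57.28°  ·
  (1,4): δ = 62.74°  ·
  (1,5): δ = 84.80°  ·
  (1,6): δ = 103.66°  ·
  (2,3): δ = 95.38°  ·
  (2,4): δ = 24.64°  ✓
  (2,5): δ = 46.70°  ·
  (2,6): δ = 65.56°  ·
  (3,4): δ = 59.98°  ·
  (3,5): δ = 37.91°  ·
  (3,6): δ = 19.06°  ✓
  (4,5): δ = 157.94°  ·
  (4,6): δ = 139.09°  ·
  (5,6): δ = 161.15°  ·
antipodal pairs: 3

count = 3; pairs: (0,3), (2,4), (3,6)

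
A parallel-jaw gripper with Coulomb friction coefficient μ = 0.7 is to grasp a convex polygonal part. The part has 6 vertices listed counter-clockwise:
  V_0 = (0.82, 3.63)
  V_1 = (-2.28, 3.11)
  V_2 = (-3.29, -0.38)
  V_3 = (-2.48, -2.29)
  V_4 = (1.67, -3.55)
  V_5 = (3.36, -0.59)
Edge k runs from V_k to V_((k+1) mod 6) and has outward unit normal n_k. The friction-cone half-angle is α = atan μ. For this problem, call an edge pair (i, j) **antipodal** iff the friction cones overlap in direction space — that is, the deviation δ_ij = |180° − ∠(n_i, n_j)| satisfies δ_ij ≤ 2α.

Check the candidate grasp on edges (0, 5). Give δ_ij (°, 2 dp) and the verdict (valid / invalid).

α = atan 0.7 = 34.99°;  2α = 69.98°
edge 0: e_0 = (-3.10, -0.52);  n_0 = (-0.1654, +0.9862)
edge 5: e_5 = (-2.54, +4.22);  n_5 = (+0.8568, +0.5157)
∠(n_0, n_5) = 68.48°
δ = |180° − 68.48°| = 111.52°
111.52° > 2α = 69.98°  →  invalid

δ = 111.52°, invalid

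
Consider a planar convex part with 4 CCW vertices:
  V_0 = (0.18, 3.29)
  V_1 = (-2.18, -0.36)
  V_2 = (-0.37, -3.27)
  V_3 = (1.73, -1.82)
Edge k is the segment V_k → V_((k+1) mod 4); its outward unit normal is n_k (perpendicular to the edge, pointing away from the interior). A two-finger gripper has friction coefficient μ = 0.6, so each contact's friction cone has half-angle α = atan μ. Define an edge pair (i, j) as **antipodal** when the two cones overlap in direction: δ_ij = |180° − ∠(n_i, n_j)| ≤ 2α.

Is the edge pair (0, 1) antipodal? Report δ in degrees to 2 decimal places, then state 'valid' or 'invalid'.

δ = 115.23°, invalid

α = atan 0.6 = 30.96°;  2α = 61.93°
edge 0: e_0 = (-2.36, -3.65);  n_0 = (-0.8398, +0.5430)
edge 1: e_1 = (+1.81, -2.91);  n_1 = (-0.8491, -0.5282)
∠(n_0, n_1) = 64.77°
δ = |180° − 64.77°| = 115.23°
115.23° > 2α = 61.93°  →  invalid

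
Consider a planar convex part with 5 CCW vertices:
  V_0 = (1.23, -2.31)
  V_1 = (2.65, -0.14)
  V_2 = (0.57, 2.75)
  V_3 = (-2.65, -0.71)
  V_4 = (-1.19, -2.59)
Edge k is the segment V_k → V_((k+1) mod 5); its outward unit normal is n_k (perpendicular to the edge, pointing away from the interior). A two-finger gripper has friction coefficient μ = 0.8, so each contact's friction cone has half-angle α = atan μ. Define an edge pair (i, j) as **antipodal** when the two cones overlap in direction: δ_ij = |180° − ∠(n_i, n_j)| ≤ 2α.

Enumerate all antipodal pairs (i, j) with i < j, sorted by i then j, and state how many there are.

count = 5; pairs: (0,2), (0,3), (1,3), (1,4), (2,4)

α = atan 0.8 = 38.66°;  2α = 77.32°
n_0 = (+0.8368, -0.5476)
n_1 = (+0.8116, +0.5842)
n_2 = (-0.7320, +0.6813)
n_3 = (-0.7898, -0.6134)
n_4 = (+0.1149, -0.9934)
  (0,1): δ = 111.06°  ·
  (0,2): δ = 9.74°  ✓
  (0,3): δ = 71.03°  ✓
  (0,4): δ = 129.80°  ·
  (1,2): δ = 78.69°  ·
  (1,3): δ = 2.09°  ✓
  (1,4): δ = 60.86°  ✓
  (2,3): δ = 99.22°  ·
  (2,4): δ = 40.46°  ✓
  (3,4): δ = 121.23°  ·
antipodal pairs: 5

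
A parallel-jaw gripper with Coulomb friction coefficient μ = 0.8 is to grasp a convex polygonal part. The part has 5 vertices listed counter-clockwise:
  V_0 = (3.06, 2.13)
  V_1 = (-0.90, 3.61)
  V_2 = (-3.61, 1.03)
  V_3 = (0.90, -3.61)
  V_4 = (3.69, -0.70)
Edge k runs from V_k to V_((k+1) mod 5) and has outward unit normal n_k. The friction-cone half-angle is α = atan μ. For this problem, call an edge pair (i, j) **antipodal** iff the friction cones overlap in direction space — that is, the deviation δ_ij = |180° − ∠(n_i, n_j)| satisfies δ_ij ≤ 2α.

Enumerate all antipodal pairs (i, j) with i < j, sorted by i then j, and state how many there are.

count = 5; pairs: (0,2), (0,3), (1,3), (1,4), (2,4)

α = atan 0.8 = 38.66°;  2α = 77.32°
n_0 = (+0.3501, +0.9367)
n_1 = (-0.6895, +0.7243)
n_2 = (-0.7171, -0.6970)
n_3 = (+0.7218, -0.6921)
n_4 = (+0.9761, +0.2173)
  (0,1): δ = 115.92°  ·
  (0,2): δ = 25.32°  ✓
  (0,3): δ = 66.70°  ✓
  (0,4): δ = 123.04°  ·
  (1,2): δ = 89.41°  ·
  (1,3): δ = 2.61°  ✓
  (1,4): δ = 58.96°  ✓
  (2,3): δ = 87.98°  ·
  (2,4): δ = 31.64°  ✓
  (3,4): δ = 123.66°  ·
antipodal pairs: 5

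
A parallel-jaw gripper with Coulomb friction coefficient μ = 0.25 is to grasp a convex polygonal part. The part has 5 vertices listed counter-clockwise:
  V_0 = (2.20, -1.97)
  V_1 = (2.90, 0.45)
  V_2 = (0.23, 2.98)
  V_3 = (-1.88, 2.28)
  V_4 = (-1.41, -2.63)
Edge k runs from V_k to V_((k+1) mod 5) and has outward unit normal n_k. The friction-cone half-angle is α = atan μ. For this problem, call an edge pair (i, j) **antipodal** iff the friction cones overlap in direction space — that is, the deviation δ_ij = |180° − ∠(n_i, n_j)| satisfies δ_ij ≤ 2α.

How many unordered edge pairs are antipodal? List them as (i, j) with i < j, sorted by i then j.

count = 2; pairs: (0,3), (2,4)

α = atan 0.25 = 14.04°;  2α = 28.07°
n_0 = (+0.9606, -0.2779)
n_1 = (+0.6878, +0.7259)
n_2 = (-0.3149, +0.9491)
n_3 = (-0.9954, -0.0953)
n_4 = (+0.1798, -0.9837)
  (0,1): δ = 117.32°  ·
  (0,2): δ = 55.51°  ·
  (0,3): δ = 21.60°  ✓
  (0,4): δ = 116.49°  ·
  (1,2): δ = 118.19°  ·
  (1,3): δ = 41.07°  ·
  (1,4): δ = 53.82°  ·
  (2,3): δ = 102.89°  ·
  (2,4): δ = 7.99°  ✓
  (3,4): δ = 85.11°  ·
antipodal pairs: 2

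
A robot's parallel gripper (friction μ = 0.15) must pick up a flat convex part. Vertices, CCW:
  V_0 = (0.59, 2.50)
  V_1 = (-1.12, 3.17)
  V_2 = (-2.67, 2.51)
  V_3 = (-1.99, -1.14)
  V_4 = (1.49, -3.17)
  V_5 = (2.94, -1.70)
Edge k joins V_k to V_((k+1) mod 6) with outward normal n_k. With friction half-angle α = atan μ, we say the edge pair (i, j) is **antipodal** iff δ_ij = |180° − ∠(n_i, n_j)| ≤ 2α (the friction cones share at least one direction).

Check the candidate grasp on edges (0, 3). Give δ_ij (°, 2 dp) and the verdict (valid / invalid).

δ = 8.86°, valid

α = atan 0.15 = 8.53°;  2α = 17.06°
edge 0: e_0 = (-1.71, +0.67);  n_0 = (+0.3648, +0.9311)
edge 3: e_3 = (+3.48, -2.03);  n_3 = (-0.5039, -0.8638)
∠(n_0, n_3) = 171.14°
δ = |180° − 171.14°| = 8.86°
8.86° ≤ 2α = 17.06°  →  valid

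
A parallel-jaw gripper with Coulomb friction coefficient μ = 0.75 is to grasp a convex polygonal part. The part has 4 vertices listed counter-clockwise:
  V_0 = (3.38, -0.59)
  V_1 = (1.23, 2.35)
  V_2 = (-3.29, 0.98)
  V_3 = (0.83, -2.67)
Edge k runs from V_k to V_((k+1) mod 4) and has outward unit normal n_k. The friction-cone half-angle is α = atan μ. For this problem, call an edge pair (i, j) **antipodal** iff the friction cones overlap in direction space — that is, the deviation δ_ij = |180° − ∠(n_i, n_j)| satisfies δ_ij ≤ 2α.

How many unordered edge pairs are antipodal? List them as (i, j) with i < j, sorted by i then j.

count = 3; pairs: (0,2), (1,2), (1,3)

α = atan 0.75 = 36.87°;  2α = 73.74°
n_0 = (+0.8072, +0.5903)
n_1 = (-0.2901, +0.9570)
n_2 = (-0.6631, -0.7485)
n_3 = (+0.6321, -0.7749)
  (0,1): δ = 109.32°  ·
  (0,2): δ = 12.28°  ✓
  (0,3): δ = 93.03°  ·
  (1,2): δ = 58.40°  ✓
  (1,3): δ = 22.34°  ✓
  (2,3): δ = 99.26°  ·
antipodal pairs: 3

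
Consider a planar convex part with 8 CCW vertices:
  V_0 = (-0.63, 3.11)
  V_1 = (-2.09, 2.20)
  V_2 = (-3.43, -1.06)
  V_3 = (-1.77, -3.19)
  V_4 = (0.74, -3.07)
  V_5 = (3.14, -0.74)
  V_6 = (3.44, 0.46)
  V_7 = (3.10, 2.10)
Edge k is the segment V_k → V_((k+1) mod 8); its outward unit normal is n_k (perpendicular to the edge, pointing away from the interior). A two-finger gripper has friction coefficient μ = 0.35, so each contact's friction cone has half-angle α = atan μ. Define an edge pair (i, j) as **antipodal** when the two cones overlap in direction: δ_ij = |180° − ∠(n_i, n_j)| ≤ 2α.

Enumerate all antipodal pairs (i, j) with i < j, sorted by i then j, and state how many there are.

count = 8; pairs: (0,3), (0,4), (1,4), (1,5), (1,6), (2,6), (2,7), (3,7)

α = atan 0.35 = 19.29°;  2α = 38.58°
n_0 = (-0.5290, +0.8487)
n_1 = (-0.9249, +0.3802)
n_2 = (-0.7888, -0.6147)
n_3 = (+0.0478, -0.9989)
n_4 = (+0.6966, -0.7175)
n_5 = (+0.9701, -0.2425)
n_6 = (+0.9792, +0.2030)
n_7 = (+0.2614, +0.9652)
  (0,1): δ = 144.28°  ·
  (0,2): δ = 84.00°  ·
  (0,3): δ = 29.20°  ✓
  (0,4): δ = 12.22°  ✓
  (0,5): δ = 44.03°  ·
  (0,6): δ = 69.78°  ·
  (0,7): δ = 132.91°  ·
  (1,2): δ = 119.72°  ·
  (1,3): δ = 64.92°  ·
  (1,4): δ = 23.50°  ✓
  (1,5): δ = 8.31°  ✓
  (1,6): δ = 34.06°  ✓
  (1,7): δ = 97.19°  ·
  (2,3): δ = 125.19°  ·
  (2,4): δ = 83.78°  ·
  (2,5): δ = 51.97°  ·
  (2,6): δ = 26.22°  ✓
  (2,7): δ = 36.92°  ✓
  (3,4): δ = 138.59°  ·
  (3,5): δ = 106.77°  ·
  (3,6): δ = 81.02°  ·
  (3,7): δ = 17.89°  ✓
  (4,5): δ = 148.19°  ·
  (4,6): δ = 122.44°  ·
  (4,7): δ = 59.30°  ·
  (5,6): δ = 154.25°  ·
  (5,7): δ = 91.11°  ·
  (6,7): δ = 116.86°  ·
antipodal pairs: 8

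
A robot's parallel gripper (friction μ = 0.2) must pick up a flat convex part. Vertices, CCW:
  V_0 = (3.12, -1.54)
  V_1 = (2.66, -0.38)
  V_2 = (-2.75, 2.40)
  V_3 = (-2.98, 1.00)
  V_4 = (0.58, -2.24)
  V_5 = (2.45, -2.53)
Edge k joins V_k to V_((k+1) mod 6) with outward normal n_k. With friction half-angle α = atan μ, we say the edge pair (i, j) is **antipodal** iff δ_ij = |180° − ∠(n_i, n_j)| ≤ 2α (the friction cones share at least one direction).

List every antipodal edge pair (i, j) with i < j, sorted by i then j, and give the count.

α = atan 0.2 = 11.31°;  2α = 22.62°
n_0 = (+0.9296, +0.3686)
n_1 = (+0.4571, +0.8894)
n_2 = (-0.9868, +0.1621)
n_3 = (-0.6731, -0.7396)
n_4 = (-0.1532, -0.9882)
n_5 = (+0.8282, -0.5605)
  (0,1): δ = 138.83°  ·
  (0,2): δ = 30.96°  ·
  (0,3): δ = 26.06°  ·
  (0,4): δ = 59.55°  ·
  (0,5): δ = 124.28°  ·
  (1,2): δ = 72.13°  ·
  (1,3): δ = 15.11°  ✓
  (1,4): δ = 18.38°  ✓
  (1,5): δ = 83.11°  ·
  (2,3): δ = 122.98°  ·
  (2,4): δ = 89.49°  ·
  (2,5): δ = 24.76°  ·
  (3,4): δ = 146.51°  ·
  (3,5): δ = 81.78°  ·
  (4,5): δ = 115.27°  ·
antipodal pairs: 2

count = 2; pairs: (1,3), (1,4)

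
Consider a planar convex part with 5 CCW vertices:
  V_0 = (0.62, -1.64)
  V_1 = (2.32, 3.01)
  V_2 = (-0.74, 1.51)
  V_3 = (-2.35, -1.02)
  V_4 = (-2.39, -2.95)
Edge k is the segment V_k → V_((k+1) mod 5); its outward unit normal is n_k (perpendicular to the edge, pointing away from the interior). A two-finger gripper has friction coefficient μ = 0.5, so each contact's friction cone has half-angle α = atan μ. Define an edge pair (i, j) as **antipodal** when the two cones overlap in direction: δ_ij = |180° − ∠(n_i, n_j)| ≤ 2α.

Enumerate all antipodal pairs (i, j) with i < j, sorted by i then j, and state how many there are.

count = 5; pairs: (0,1), (0,2), (0,3), (1,4), (2,4)

α = atan 0.5 = 26.57°;  2α = 53.13°
n_0 = (+0.9392, -0.3434)
n_1 = (-0.4402, +0.8979)
n_2 = (-0.8437, +0.5369)
n_3 = (-0.9998, +0.0207)
n_4 = (+0.3991, -0.9169)
  (0,1): δ = 43.80°  ✓
  (0,2): δ = 12.39°  ✓
  (0,3): δ = 18.89°  ✓
  (0,4): δ = 133.60°  ·
  (1,2): δ = 148.59°  ·
  (1,3): δ = 117.30°  ·
  (1,4): δ = 2.59°  ✓
  (2,3): δ = 148.72°  ·
  (2,4): δ = 34.01°  ✓
  (3,4): δ = 65.29°  ·
antipodal pairs: 5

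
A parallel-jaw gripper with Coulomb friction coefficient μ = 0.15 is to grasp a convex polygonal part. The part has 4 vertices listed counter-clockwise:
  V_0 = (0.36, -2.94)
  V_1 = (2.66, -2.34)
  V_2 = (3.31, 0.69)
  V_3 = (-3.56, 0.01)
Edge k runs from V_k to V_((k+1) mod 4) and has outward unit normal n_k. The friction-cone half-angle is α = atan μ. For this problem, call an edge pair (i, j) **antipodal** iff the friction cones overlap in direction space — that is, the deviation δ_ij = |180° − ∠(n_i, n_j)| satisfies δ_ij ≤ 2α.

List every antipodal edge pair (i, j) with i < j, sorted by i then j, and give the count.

count = 1; pairs: (0,2)

α = atan 0.15 = 8.53°;  2α = 17.06°
n_0 = (+0.2524, -0.9676)
n_1 = (+0.9778, -0.2097)
n_2 = (-0.0985, +0.9951)
n_3 = (-0.6013, -0.7990)
  (0,1): δ = 116.73°  ·
  (0,2): δ = 8.97°  ✓
  (0,3): δ = 128.42°  ·
  (1,2): δ = 72.24°  ·
  (1,3): δ = 65.14°  ·
  (2,3): δ = 42.62°  ·
antipodal pairs: 1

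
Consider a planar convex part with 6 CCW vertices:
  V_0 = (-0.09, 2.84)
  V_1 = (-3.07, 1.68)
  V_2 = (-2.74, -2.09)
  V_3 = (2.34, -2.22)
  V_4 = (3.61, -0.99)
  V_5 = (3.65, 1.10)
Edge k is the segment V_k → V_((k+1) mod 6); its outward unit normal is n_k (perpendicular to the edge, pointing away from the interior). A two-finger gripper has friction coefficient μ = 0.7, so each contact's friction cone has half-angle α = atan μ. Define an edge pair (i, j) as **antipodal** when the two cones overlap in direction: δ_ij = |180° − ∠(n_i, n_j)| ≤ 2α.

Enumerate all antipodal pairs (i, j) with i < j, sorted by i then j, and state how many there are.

α = atan 0.7 = 34.99°;  2α = 69.98°
n_0 = (-0.3627, +0.9319)
n_1 = (-0.9962, -0.0872)
n_2 = (-0.0256, -0.9997)
n_3 = (+0.6957, -0.7183)
n_4 = (+0.9998, -0.0191)
n_5 = (+0.4218, +0.9067)
  (0,1): δ = 106.27°  ·
  (0,2): δ = 22.73°  ✓
  (0,3): δ = 22.81°  ✓
  (0,4): δ = 67.63°  ✓
  (0,5): δ = 133.78°  ·
  (1,2): δ = 96.47°  ·
  (1,3): δ = 50.92°  ✓
  (1,4): δ = 6.10°  ✓
  (1,5): δ = 60.05°  ✓
  (2,3): δ = 134.45°  ·
  (2,4): δ = 89.63°  ·
  (2,5): δ = 23.48°  ✓
  (3,4): δ = 135.18°  ·
  (3,5): δ = 69.03°  ✓
  (4,5): δ = 113.85°  ·
antipodal pairs: 8

count = 8; pairs: (0,2), (0,3), (0,4), (1,3), (1,4), (1,5), (2,5), (3,5)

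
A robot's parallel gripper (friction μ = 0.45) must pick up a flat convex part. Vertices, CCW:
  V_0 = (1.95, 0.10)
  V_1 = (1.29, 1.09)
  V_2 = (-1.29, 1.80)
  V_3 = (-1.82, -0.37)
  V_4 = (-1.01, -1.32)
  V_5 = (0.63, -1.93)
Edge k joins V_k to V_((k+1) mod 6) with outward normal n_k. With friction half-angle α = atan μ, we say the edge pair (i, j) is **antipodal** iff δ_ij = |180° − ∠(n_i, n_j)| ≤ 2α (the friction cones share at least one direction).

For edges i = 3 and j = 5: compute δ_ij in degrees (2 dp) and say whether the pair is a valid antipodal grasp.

δ = 73.49°, invalid

α = atan 0.45 = 24.23°;  2α = 48.46°
edge 3: e_3 = (+0.81, -0.95);  n_3 = (-0.7610, -0.6488)
edge 5: e_5 = (+1.32, +2.03);  n_5 = (+0.8383, -0.5451)
∠(n_3, n_5) = 106.51°
δ = |180° − 106.51°| = 73.49°
73.49° > 2α = 48.46°  →  invalid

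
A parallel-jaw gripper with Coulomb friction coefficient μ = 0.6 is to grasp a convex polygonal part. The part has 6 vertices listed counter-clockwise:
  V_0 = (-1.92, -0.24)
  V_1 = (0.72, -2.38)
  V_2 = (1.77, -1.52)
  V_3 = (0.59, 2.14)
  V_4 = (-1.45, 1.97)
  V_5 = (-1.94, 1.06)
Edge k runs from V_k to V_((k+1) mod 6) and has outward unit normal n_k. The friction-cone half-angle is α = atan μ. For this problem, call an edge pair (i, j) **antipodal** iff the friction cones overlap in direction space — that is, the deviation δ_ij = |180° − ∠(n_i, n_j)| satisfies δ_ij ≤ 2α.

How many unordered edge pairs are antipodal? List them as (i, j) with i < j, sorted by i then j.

count = 7; pairs: (0,2), (0,3), (1,3), (1,4), (1,5), (2,4), (2,5)

α = atan 0.6 = 30.96°;  2α = 61.93°
n_0 = (-0.6297, -0.7768)
n_1 = (+0.6336, -0.7736)
n_2 = (+0.9518, +0.3069)
n_3 = (-0.0830, +0.9965)
n_4 = (-0.8805, +0.4741)
n_5 = (-0.9999, -0.0154)
  (0,1): δ = 101.65°  ·
  (0,2): δ = 33.10°  ✓
  (0,3): δ = 43.79°  ✓
  (0,4): δ = 100.73°  ·
  (0,5): δ = 129.91°  ·
  (1,2): δ = 111.45°  ·
  (1,3): δ = 34.56°  ✓
  (1,4): δ = 22.38°  ✓
  (1,5): δ = 51.56°  ✓
  (2,3): δ = 103.11°  ·
  (2,4): δ = 46.17°  ✓
  (2,5): δ = 16.99°  ✓
  (3,4): δ = 123.06°  ·
  (3,5): δ = 93.88°  ·
  (4,5): δ = 150.82°  ·
antipodal pairs: 7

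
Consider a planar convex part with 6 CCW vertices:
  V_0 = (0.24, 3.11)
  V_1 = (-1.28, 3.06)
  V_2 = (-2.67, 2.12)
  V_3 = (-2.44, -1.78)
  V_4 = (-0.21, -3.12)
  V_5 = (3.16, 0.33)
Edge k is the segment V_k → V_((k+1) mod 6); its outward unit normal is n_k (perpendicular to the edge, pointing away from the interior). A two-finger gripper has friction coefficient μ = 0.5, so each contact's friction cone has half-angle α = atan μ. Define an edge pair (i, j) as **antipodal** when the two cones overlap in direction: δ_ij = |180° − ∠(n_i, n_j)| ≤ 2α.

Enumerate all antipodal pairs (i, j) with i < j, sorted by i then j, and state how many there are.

α = atan 0.5 = 26.57°;  2α = 53.13°
n_0 = (-0.0329, +0.9995)
n_1 = (-0.5602, +0.8284)
n_2 = (-0.9983, -0.0589)
n_3 = (-0.5151, -0.8572)
n_4 = (+0.7154, -0.6988)
n_5 = (+0.6895, +0.7243)
  (0,1): δ = 147.82°  ·
  (0,2): δ = 88.51°  ·
  (0,3): δ = 32.89°  ✓
  (0,4): δ = 43.79°  ✓
  (0,5): δ = 134.52°  ·
  (1,2): δ = 120.69°  ·
  (1,3): δ = 65.07°  ·
  (1,4): δ = 11.60°  ✓
  (1,5): δ = 102.34°  ·
  (2,3): δ = 124.38°  ·
  (2,4): δ = 47.70°  ✓
  (2,5): δ = 43.03°  ✓
  (3,4): δ = 103.33°  ·
  (3,5): δ = 12.59°  ✓
  (4,5): δ = 89.27°  ·
antipodal pairs: 6

count = 6; pairs: (0,3), (0,4), (1,4), (2,4), (2,5), (3,5)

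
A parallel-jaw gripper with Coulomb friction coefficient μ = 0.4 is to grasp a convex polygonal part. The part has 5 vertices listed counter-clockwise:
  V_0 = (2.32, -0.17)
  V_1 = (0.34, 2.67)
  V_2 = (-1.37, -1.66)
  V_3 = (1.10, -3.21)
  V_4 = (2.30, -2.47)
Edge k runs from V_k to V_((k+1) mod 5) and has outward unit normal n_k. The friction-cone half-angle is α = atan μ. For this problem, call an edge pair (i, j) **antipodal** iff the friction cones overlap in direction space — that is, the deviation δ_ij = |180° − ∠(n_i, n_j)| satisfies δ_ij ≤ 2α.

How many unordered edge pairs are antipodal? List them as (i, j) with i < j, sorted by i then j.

α = atan 0.4 = 21.80°;  2α = 43.60°
n_0 = (+0.8203, +0.5719)
n_1 = (-0.9301, +0.3673)
n_2 = (-0.5315, -0.8470)
n_3 = (+0.5249, -0.8512)
n_4 = (+1.0000, -0.0087)
  (0,1): δ = 56.43°  ·
  (0,2): δ = 23.01°  ✓
  (0,3): δ = 86.78°  ·
  (0,4): δ = 144.62°  ·
  (1,2): δ = 100.56°  ·
  (1,3): δ = 36.79°  ✓
  (1,4): δ = 21.05°  ✓
  (2,3): δ = 116.23°  ·
  (2,4): δ = 58.39°  ·
  (3,4): δ = 122.16°  ·
antipodal pairs: 3

count = 3; pairs: (0,2), (1,3), (1,4)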